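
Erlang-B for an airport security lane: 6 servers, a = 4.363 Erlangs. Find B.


B(c,a) = (a^c/c!) / Σ_{k=0}^{c} a^k/k!
a^6/6! = 9.580293
Σ terms (k=0..6): 1.00000 + 4.36300 + 9.51788 + 13.84218 + 15.09835 + 13.17482 + 9.58029 = 66.576532
B = 9.580293/66.576532 = 0.143899

Final: 0.143899


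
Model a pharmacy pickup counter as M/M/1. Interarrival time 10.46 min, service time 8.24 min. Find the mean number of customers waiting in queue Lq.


λ = 60/10.46 = 5.7361 /hr
μ = 60/8.24 = 7.2816 /hr
ρ = λ/μ = 5.7361/7.2816 = 0.7878
Lq = ρ²/(1−ρ) = 0.6206/0.2122 = 2.9239

Final: 2.9239


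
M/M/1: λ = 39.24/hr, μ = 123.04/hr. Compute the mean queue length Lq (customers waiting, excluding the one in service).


ρ = 39.24/123.04 = 0.3189
Lq = ρ²/(1−ρ) = 0.1017/0.6811 = 0.1493

Final: 0.1493


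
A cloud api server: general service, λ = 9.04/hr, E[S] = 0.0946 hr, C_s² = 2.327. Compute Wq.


ρ = λ·E[S] = 9.04·0.0946 = 0.8552
E[S²] = E[S]²(1+C_s²) = 0.0946²·(1+2.327) = 0.029774
Wq = λ·E[S²]/(2(1−ρ)) = 9.04·0.029774/(2·0.1448) = 0.92930 hr

Final: 0.92930 hr


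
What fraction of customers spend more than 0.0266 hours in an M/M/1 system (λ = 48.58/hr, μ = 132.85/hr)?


W ~ Exponential(μ−λ) for M/M/1.
μ − λ = 132.85 − 48.58 = 84.2700
P(W > t) = e^{−(μ−λ)t} = e^{−2.2416} = 0.106290

Final: 0.106290


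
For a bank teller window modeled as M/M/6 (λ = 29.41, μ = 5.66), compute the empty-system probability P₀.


a = λ/μ = 29.41/5.66 = 5.1961; ρ = a/c = 0.8660
Σ_{k=0}^{5} a^k/k! (terms k=0..5) = 1.00000 + 5.19611 + 13.49980 + 23.38215 + 30.37408 + 31.56543 = 105.01757
Tail: a^6/(6!(1−ρ)) = 19682.10571/(720·0.1340) = 204.03062
P₀ = 1/(105.01757 + 204.03062) = 1/309.04819 = 0.003236

Final: 0.003236


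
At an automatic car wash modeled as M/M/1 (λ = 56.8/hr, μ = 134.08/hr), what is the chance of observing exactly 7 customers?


ρ = 56.8/134.08 = 0.4236
P_n = (1−ρ)·ρ^n = (1 − 0.4236)·0.4236^7 = 0.5764·0.002448 = 0.001411

Final: 0.001411


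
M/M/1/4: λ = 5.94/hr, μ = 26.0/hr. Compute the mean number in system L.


ρ = 5.94/26.0 = 0.2285
L = ρ[1 − (K+1)ρ^K + Kρ^(K+1)] / [(1−ρ)(1−ρ^(K+1))]
Numerator: 0.2285·(1 − 5·0.002724 + 4·0.0006224) = 0.225918
Denominator: (0.7715)·(0.999378) = 0.771058
L = 0.225918/0.771058 = 0.2930

Final: 0.2930


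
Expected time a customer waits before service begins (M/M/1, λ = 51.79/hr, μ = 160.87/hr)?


ρ = 51.79/160.87 = 0.3219
Wq = ρ/(μ−λ) = 0.3219/(160.87 − 51.79) = 0.3219/109.08 = 0.002951 hr

Final: 0.002951 hr


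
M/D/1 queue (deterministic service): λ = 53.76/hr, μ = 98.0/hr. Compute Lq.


ρ = 53.76/98.0 = 0.5486
M/D/1: Lq = ρ²/(2(1−ρ)) = 0.3009/(2·0.4514) = 0.33331

Final: 0.33331


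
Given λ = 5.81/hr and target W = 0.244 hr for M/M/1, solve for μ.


W = 1/(μ−λ) ⇒ μ − λ = 1/W = 1/0.244 = 4.0984
μ = λ + 1/W = 5.81 + 4.0984 = 9.9084 per hr

Final: 9.9084 /hr


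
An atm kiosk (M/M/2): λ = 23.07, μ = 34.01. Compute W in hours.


a = 0.6783; ρ = 0.3392; P₀ = 0.493468
Lq = P₀·a^c·ρ/(c!(1−ρ)²) = 0.08817
Wq = Lq/λ = 0.08817/23.07 = 0.003822 hr
W = Wq + 1/μ = 0.003822 + 0.02940 = 0.03323 hr

Final: 0.03323 hr


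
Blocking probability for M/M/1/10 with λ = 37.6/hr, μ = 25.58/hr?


ρ = λ/μ = 37.6/25.58 = 1.4699
P_K = (1−ρ)ρ^K/(1−ρ^(K+1)) = (-0.4699·47.083967)/(1 − 69.208646)
= -22.124679/-68.208646 = 0.324368

Final: 0.324368


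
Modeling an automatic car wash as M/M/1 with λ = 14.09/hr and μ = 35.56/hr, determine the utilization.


ρ = λ/μ = 14.09/35.56 = 0.3962

Final: 0.3962


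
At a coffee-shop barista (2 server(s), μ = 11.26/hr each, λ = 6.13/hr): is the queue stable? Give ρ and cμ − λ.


Total capacity cμ = 2·11.26 = 22.52/hr
ρ = λ/(cμ) = 6.13/22.52 = 0.2722
Stable ⇔ ρ < 1: YES
Spare capacity = cμ − λ = 22.52 − 6.13 = 16.39/hr

Final: ρ = 0.2722; stable; margin = 16.39/hr


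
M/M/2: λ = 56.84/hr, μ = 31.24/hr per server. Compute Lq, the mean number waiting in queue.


a = λ/μ = 1.8195; ρ = a/2 = 0.9097
P₀ = 0.047268
Lq = P₀·a^c·ρ / (c!·(1−ρ)²) = 0.047268·3.31044·0.9097/(2·0.008148)
= 8.73492

Final: 8.73492


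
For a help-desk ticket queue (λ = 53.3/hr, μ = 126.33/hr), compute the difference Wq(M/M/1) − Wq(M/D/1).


ρ = 53.3/126.33 = 0.4219
Wq(M/M/1) = ρ/(μ−λ) = 0.4219/73.03 = 0.005777 hr
Wq(M/D/1) = ρ/(2(μ−λ)) = 0.002889 hr
Savings = 0.005777 − 0.002889 = 0.002889 hr

Final: 0.002889 hr


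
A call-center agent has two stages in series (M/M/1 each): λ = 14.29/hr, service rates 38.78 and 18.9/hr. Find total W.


Each node sees arrival rate λ = 14.29/hr (tandem ⇒ throughput preserved).
W₁ = 1/(μ₁−λ) = 1/(38.78−14.29) = 0.04083 hr
W₂ = 1/(μ₂−λ) = 1/(18.9−14.29) = 0.21692 hr
W_total = W₁ + W₂ = 0.04083 + 0.21692 = 0.25775 hr

Final: 0.25775 hr


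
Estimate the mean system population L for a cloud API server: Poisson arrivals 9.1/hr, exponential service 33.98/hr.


ρ = λ/μ = 9.1/33.98 = 0.2678
L = ρ/(1−ρ) = 0.2678/(1 − 0.2678) = 0.2678/0.7322 = 0.3658

Final: 0.3658


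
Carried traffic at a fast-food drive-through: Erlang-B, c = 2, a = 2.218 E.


B(2,2.218) = 0.433227 (Erlang-B)
Carried load = a(1 − B) = 2.218·(1 − 0.433227) = 2.218·0.566773 = 1.2571 E

Final: 1.2571 Erlangs


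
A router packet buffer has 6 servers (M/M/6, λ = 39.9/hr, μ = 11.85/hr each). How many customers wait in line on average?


a = λ/μ = 3.3671; ρ = a/6 = 0.5612
P₀ = 0.033364
Lq = P₀·a^c·ρ / (c!·(1−ρ)²) = 0.033364·1457.22721·0.5612/(720·0.19256)
= 0.19679

Final: 0.19679


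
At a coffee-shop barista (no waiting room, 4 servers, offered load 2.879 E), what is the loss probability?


B(c,a) = (a^c/c!) / Σ_{k=0}^{c} a^k/k!
a^4/4! = 2.862565
Σ terms (k=0..4): 1.00000 + 2.87900 + 4.14432 + 3.97717 + 2.86257 = 14.863052
B = 2.862565/14.863052 = 0.192596

Final: 0.192596


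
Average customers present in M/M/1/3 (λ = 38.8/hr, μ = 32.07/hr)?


ρ = 38.8/32.07 = 1.2099
L = ρ[1 − (K+1)ρ^K + Kρ^(K+1)] / [(1−ρ)(1−ρ^(K+1))]
Numerator: 1.2099·(1 − 4·1.770917 + 3·2.142550) = 0.416168
Denominator: (-0.2099)·(-1.142550) = 0.239768
L = 0.416168/0.239768 = 1.7357

Final: 1.7357


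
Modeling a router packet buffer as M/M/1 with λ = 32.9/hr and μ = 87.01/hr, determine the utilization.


ρ = λ/μ = 32.9/87.01 = 0.3781

Final: 0.3781


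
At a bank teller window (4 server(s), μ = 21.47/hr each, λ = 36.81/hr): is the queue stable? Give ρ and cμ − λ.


Total capacity cμ = 4·21.47 = 85.88/hr
ρ = λ/(cμ) = 36.81/85.88 = 0.4286
Stable ⇔ ρ < 1: YES
Spare capacity = cμ − λ = 85.88 − 36.81 = 49.07/hr

Final: ρ = 0.4286; stable; margin = 49.07/hr


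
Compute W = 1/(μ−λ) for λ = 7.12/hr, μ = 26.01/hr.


W = 1/(μ−λ) = 1/(26.01 − 7.12) = 1/18.89 = 0.05294 hr

Final: 0.05294 hr


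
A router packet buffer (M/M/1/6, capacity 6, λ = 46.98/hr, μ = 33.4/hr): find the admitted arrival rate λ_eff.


ρ = 1.4066; P_K = (1−ρ)ρ^6/(1−ρ^7) = 0.318276
λ_eff = λ(1 − P_K) = 46.98·(1 − 0.318276) = 46.98·0.681724 = 32.0274 /hr

Final: 32.0274 /hr


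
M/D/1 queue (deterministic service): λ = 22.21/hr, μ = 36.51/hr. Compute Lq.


ρ = 22.21/36.51 = 0.6083
M/D/1: Lq = ρ²/(2(1−ρ)) = 0.3701/(2·0.3917) = 0.47241

Final: 0.47241


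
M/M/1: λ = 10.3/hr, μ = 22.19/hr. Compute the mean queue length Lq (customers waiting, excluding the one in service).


ρ = 10.3/22.19 = 0.4642
Lq = ρ²/(1−ρ) = 0.2155/0.5358 = 0.4021

Final: 0.4021


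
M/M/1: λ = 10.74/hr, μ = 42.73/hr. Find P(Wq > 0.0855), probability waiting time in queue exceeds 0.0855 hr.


ρ = 10.74/42.73 = 0.2513
P(Wq > t) = ρ·e^{−(μ−λ)t} = 0.2513·e^{−2.7351}
= 0.2513·0.064885 = 0.016308

Final: 0.016308


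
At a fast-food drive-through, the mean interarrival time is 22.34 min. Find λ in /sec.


λ = 1/(interarrival time) in consistent units.
1 second = 0.0166667 min, so λ = 0.0166667/22.34 = 0.0007460 per second

Final: 0.0007460 /sec


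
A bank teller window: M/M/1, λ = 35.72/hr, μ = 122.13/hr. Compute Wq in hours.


ρ = 35.72/122.13 = 0.2925
Wq = ρ/(μ−λ) = 0.2925/(122.13 − 35.72) = 0.2925/86.41 = 0.003385 hr

Final: 0.003385 hr


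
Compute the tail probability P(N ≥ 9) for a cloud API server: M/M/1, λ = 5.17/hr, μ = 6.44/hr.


ρ = 5.17/6.44 = 0.8028
P(N ≥ n) = ρ^n = 0.8028^9 = 0.138498

Final: 0.138498


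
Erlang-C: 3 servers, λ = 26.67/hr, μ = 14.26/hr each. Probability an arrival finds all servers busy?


a = λ/μ = 1.8703; ρ = a/3 = 0.6234
P₀ = 0.133075 (from M/M/c formula)
C(c,a) = [a^c/(c!(1−ρ))]·P₀ = [6.54200/(6·0.3766)]·0.133075
= 2.89537·0.133075 = 0.385300

Final: 0.385300


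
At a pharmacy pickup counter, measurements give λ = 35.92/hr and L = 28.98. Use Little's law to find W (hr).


W = L/λ = 28.98/35.92 = 0.8068 hr

Final: 0.8068 hr


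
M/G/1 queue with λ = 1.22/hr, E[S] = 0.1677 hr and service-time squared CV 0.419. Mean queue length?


ρ = λ·E[S] = 1.22·0.1677 = 0.2046
Lq = ρ²(1+C_s²)/(2(1−ρ)) = 0.04186·(1+0.419)/(2·0.7954)
= 0.04186·1.4190/1.5908 = 0.03734

Final: 0.03734


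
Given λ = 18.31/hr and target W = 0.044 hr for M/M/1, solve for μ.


W = 1/(μ−λ) ⇒ μ − λ = 1/W = 1/0.044 = 22.7273
μ = λ + 1/W = 18.31 + 22.7273 = 41.0373 per hr

Final: 41.0373 /hr


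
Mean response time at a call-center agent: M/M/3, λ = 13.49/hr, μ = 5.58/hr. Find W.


a = 2.4176; ρ = 0.8059; P₀ = 0.054143
Lq = P₀·a^c·ρ/(c!(1−ρ)²) = 2.72598
Wq = Lq/λ = 2.72598/13.49 = 0.20207 hr
W = Wq + 1/μ = 0.20207 + 0.17921 = 0.38129 hr

Final: 0.38129 hr


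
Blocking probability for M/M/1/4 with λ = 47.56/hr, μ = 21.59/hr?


ρ = λ/μ = 47.56/21.59 = 2.2029
P_K = (1−ρ)ρ^K/(1−ρ^(K+1)) = (-1.2029·23.548151)/(1 − 51.873556)
= -28.325405/-50.873556 = 0.556781

Final: 0.556781


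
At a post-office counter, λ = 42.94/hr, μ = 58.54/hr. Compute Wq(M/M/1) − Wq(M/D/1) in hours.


ρ = 42.94/58.54 = 0.7335
Wq(M/M/1) = ρ/(μ−λ) = 0.7335/15.60 = 0.04702 hr
Wq(M/D/1) = ρ/(2(μ−λ)) = 0.02351 hr
Savings = 0.04702 − 0.02351 = 0.02351 hr

Final: 0.02351 hr


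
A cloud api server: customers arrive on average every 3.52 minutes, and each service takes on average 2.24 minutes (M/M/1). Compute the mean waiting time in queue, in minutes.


λ = 60/3.52 = 17.0455 /hr
μ = 60/2.24 = 26.7857 /hr
ρ = λ/μ = 17.0455/26.7857 = 0.6364
Wq = ρ/(μ−λ) = 0.6364/(26.7857−17.0455) = 0.06533 hr
In minutes: 0.06533·60 = 3.920 min

Final: 3.920 min


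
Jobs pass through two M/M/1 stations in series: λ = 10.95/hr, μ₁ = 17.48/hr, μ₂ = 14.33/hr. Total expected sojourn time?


Each node sees arrival rate λ = 10.95/hr (tandem ⇒ throughput preserved).
W₁ = 1/(μ₁−λ) = 1/(17.48−10.95) = 0.15314 hr
W₂ = 1/(μ₂−λ) = 1/(14.33−10.95) = 0.29586 hr
W_total = W₁ + W₂ = 0.15314 + 0.29586 = 0.44900 hr

Final: 0.44900 hr


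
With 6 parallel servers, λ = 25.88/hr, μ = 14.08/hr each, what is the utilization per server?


ρ = λ/(cμ) = 25.88/(6·14.08) = 25.88/84.48 = 0.3063

Final: 0.3063


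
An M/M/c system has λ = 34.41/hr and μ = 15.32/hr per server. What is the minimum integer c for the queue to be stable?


Stability requires cμ > λ ⇔ c > λ/μ.
λ/μ = 34.41/15.32 = 2.2461
Minimum integer c = ⌊2.2461⌋ + 1 = 3
Check: 3·15.32 = 45.96 > 34.41, while 2·15.32 = 30.64 ≤ 34.41

Final: 3 servers


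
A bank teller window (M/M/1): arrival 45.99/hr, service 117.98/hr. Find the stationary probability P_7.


ρ = 45.99/117.98 = 0.3898
P_n = (1−ρ)·ρ^n = (1 − 0.3898)·0.3898^7 = 0.6102·0.001368 = 0.0008345

Final: 0.0008345


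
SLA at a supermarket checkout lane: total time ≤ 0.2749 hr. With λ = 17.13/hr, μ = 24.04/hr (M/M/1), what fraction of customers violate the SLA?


W ~ Exponential(μ−λ) for M/M/1.
μ − λ = 24.04 − 17.13 = 6.9100
P(W > t) = e^{−(μ−λ)t} = e^{−1.8996} = 0.149635

Final: 0.149635


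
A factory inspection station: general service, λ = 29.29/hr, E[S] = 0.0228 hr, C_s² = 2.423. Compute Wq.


ρ = λ·E[S] = 29.29·0.0228 = 0.6678
E[S²] = E[S]²(1+C_s²) = 0.0228²·(1+2.423) = 0.001779
Wq = λ·E[S²]/(2(1−ρ)) = 29.29·0.001779/(2·0.3322) = 0.07845 hr

Final: 0.07845 hr


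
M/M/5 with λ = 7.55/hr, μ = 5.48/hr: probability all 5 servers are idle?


a = λ/μ = 7.55/5.48 = 1.3777; ρ = a/c = 0.2755
Σ_{k=0}^{4} a^k/k! (terms k=0..4) = 1.00000 + 1.37774 + 0.94908 + 0.43586 + 0.15013 = 3.91280
Tail: a^5/(5!(1−ρ)) = 4.96400/(120·0.7245) = 0.05710
P₀ = 1/(3.91280 + 0.05710) = 1/3.96990 = 0.251895

Final: 0.251895


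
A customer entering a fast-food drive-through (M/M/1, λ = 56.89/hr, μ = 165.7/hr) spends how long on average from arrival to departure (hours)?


W = 1/(μ−λ) = 1/(165.7 − 56.89) = 1/108.81 = 0.009190 hr

Final: 0.009190 hr


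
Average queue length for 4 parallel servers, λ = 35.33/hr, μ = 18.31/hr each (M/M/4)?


a = λ/μ = 1.9295; ρ = a/4 = 0.4824
P₀ = 0.140760
Lq = P₀·a^c·ρ / (c!·(1−ρ)²) = 0.140760·13.86185·0.4824/(24·0.26792)
= 0.14638

Final: 0.14638


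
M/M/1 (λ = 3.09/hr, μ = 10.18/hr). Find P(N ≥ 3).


ρ = 3.09/10.18 = 0.3035
P(N ≥ n) = ρ^n = 0.3035^3 = 0.027966

Final: 0.027966


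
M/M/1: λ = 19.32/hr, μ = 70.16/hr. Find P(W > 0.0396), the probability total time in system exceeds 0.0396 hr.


W ~ Exponential(μ−λ) for M/M/1.
μ − λ = 70.16 − 19.32 = 50.8400
P(W > t) = e^{−(μ−λ)t} = e^{−2.0133} = 0.133552

Final: 0.133552


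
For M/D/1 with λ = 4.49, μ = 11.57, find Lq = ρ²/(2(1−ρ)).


ρ = 4.49/11.57 = 0.3881
M/D/1: Lq = ρ²/(2(1−ρ)) = 0.1506/(2·0.6119) = 0.12305

Final: 0.12305


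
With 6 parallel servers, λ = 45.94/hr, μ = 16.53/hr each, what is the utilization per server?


ρ = λ/(cμ) = 45.94/(6·16.53) = 45.94/99.18 = 0.4632

Final: 0.4632


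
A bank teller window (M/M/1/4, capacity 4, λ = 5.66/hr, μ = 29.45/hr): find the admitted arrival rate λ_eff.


ρ = 0.1922; P_K = (1−ρ)ρ^4/(1−ρ^5) = 0.001102
λ_eff = λ(1 − P_K) = 5.66·(1 − 0.001102) = 5.66·0.998898 = 5.6538 /hr

Final: 5.6538 /hr


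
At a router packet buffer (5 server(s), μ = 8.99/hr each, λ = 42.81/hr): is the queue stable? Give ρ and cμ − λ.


Total capacity cμ = 5·8.99 = 44.95/hr
ρ = λ/(cμ) = 42.81/44.95 = 0.9524
Stable ⇔ ρ < 1: YES
Spare capacity = cμ − λ = 44.95 − 42.81 = 2.14/hr

Final: ρ = 0.9524; stable; margin = 2.14/hr


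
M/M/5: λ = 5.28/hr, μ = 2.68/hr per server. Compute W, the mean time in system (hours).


a = 1.9701; ρ = 0.3940; P₀ = 0.138478
Lq = P₀·a^c·ρ/(c!(1−ρ)²) = 0.03676
Wq = Lq/λ = 0.03676/5.28 = 0.006961 hr
W = Wq + 1/μ = 0.006961 + 0.37313 = 0.38010 hr

Final: 0.38010 hr


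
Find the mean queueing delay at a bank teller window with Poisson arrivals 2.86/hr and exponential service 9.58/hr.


ρ = 2.86/9.58 = 0.2985
Wq = ρ/(μ−λ) = 0.2985/(9.58 − 2.86) = 0.2985/6.72 = 0.04443 hr

Final: 0.04443 hr


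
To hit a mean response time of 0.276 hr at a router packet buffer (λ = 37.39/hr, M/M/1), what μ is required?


W = 1/(μ−λ) ⇒ μ − λ = 1/W = 1/0.276 = 3.6232
μ = λ + 1/W = 37.39 + 3.6232 = 41.0132 per hr

Final: 41.0132 /hr


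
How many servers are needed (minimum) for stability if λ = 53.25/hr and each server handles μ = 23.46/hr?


Stability requires cμ > λ ⇔ c > λ/μ.
λ/μ = 53.25/23.46 = 2.2698
Minimum integer c = ⌊2.2698⌋ + 1 = 3
Check: 3·23.46 = 70.38 > 53.25, while 2·23.46 = 46.92 ≤ 53.25

Final: 3 servers


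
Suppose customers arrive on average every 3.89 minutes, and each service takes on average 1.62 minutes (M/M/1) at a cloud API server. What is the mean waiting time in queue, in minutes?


λ = 60/3.89 = 15.4242 /hr
μ = 60/1.62 = 37.0370 /hr
ρ = λ/μ = 15.4242/37.0370 = 0.4165
Wq = ρ/(μ−λ) = 0.4165/(37.0370−15.4242) = 0.01927 hr
In minutes: 0.01927·60 = 1.156 min

Final: 1.156 min


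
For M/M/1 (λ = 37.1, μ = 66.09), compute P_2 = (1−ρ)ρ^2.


ρ = 37.1/66.09 = 0.5614
P_n = (1−ρ)·ρ^n = (1 − 0.5614)·0.5614^2 = 0.4386·0.315120 = 0.138226

Final: 0.138226


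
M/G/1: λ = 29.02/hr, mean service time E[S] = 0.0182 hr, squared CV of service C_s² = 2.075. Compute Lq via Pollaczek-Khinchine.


ρ = λ·E[S] = 29.02·0.0182 = 0.5282
Lq = ρ²(1+C_s²)/(2(1−ρ)) = 0.2790·(1+2.075)/(2·0.4718)
= 0.2790·3.0750/0.9437 = 0.90900

Final: 0.90900


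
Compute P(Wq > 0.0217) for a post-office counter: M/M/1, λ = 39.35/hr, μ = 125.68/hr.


ρ = 39.35/125.68 = 0.3131
P(Wq > t) = ρ·e^{−(μ−λ)t} = 0.3131·e^{−1.8734}
= 0.3131·0.153607 = 0.048094

Final: 0.048094


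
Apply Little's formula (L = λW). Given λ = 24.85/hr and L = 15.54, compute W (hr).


W = L/λ = 15.54/24.85 = 0.6254 hr

Final: 0.6254 hr


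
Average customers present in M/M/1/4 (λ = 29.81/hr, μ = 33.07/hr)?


ρ = 29.81/33.07 = 0.9014
L = ρ[1 − (K+1)ρ^K + Kρ^(K+1)] / [(1−ρ)(1−ρ^(K+1))]
Numerator: 0.9014·(1 − 5·0.660254 + 4·0.595167) = 0.071571
Denominator: (0.09858)·(0.404833) = 0.039908
L = 0.071571/0.039908 = 1.7934

Final: 1.7934


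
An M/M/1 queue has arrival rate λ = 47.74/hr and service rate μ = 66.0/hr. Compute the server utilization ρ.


ρ = λ/μ = 47.74/66.0 = 0.7233

Final: 0.7233


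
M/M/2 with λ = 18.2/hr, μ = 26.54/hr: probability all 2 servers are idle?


a = λ/μ = 18.2/26.54 = 0.6858; ρ = a/c = 0.3429
Σ_{k=0}^{1} a^k/k! (terms k=0..1) = 1.00000 + 0.68576 = 1.68576
Tail: a^2/(2!(1−ρ)) = 0.47026/(2·0.6571) = 0.35782
P₀ = 1/(1.68576 + 0.35782) = 1/2.04358 = 0.489338

Final: 0.489338


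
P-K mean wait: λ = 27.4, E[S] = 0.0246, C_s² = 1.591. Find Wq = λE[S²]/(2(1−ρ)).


ρ = λ·E[S] = 27.4·0.0246 = 0.6740
E[S²] = E[S]²(1+C_s²) = 0.0246²·(1+1.591) = 0.001568
Wq = λ·E[S²]/(2(1−ρ)) = 27.4·0.001568/(2·0.3260) = 0.06590 hr

Final: 0.06590 hr


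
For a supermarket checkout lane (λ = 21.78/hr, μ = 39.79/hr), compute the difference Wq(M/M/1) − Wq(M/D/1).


ρ = 21.78/39.79 = 0.5474
Wq(M/M/1) = ρ/(μ−λ) = 0.5474/18.01 = 0.03039 hr
Wq(M/D/1) = ρ/(2(μ−λ)) = 0.01520 hr
Savings = 0.03039 − 0.01520 = 0.01520 hr

Final: 0.01520 hr


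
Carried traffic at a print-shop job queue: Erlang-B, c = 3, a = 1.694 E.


B(3,1.694) = 0.164040 (Erlang-B)
Carried load = a(1 − B) = 1.694·(1 − 0.164040) = 1.694·0.835960 = 1.4161 E

Final: 1.4161 Erlangs


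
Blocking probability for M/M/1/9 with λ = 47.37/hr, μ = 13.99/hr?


ρ = λ/μ = 47.37/13.99 = 3.3860
P_K = (1−ρ)ρ^K/(1−ρ^(K+1)) = (-2.3860·58502.042920)/(1 − 198087.331889)
= -139585.288969/-198086.331889 = 0.704669

Final: 0.704669


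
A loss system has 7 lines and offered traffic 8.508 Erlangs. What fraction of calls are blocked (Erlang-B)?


B(c,a) = (a^c/c!) / Σ_{k=0}^{c} a^k/k!
a^7/7! = 640.268052
Σ terms (k=0..7): 1.00000 + 8.50800 + 36.19303 + 102.64344 + 218.32259 + 371.49773 + 526.78378 + 640.26805 = 1905.216619
B = 640.268052/1905.216619 = 0.336061

Final: 0.336061


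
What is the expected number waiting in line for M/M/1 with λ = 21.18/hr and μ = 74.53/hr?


ρ = 21.18/74.53 = 0.2842
Lq = ρ²/(1−ρ) = 0.08076/0.7158 = 0.1128

Final: 0.1128


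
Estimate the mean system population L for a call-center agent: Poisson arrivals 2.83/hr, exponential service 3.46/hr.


ρ = λ/μ = 2.83/3.46 = 0.8179
L = ρ/(1−ρ) = 0.8179/(1 − 0.8179) = 0.8179/0.1821 = 4.4921

Final: 4.4921


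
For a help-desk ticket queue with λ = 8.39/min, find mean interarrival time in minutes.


Mean interarrival time = 1/λ = 1/8.39 minute = 0.11919 minute
In minutes: 0.11919 × 1 = 0.1192 min

Final: 0.1192 min


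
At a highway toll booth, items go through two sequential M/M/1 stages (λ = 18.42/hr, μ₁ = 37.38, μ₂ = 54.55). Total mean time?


Each node sees arrival rate λ = 18.42/hr (tandem ⇒ throughput preserved).
W₁ = 1/(μ₁−λ) = 1/(37.38−18.42) = 0.05274 hr
W₂ = 1/(μ₂−λ) = 1/(54.55−18.42) = 0.02768 hr
W_total = W₁ + W₂ = 0.05274 + 0.02768 = 0.08042 hr

Final: 0.08042 hr


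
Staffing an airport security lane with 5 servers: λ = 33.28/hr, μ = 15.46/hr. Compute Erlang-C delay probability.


a = λ/μ = 2.1527; ρ = a/5 = 0.4305
P₀ = 0.114899 (from M/M/c formula)
C(c,a) = [a^c/(c!(1−ρ))]·P₀ = [46.22417/(120·0.5695)]·0.114899
= 0.67642·0.114899 = 0.077720

Final: 0.077720


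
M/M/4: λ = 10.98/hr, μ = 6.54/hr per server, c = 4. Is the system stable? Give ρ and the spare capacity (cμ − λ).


Total capacity cμ = 4·6.54 = 26.16/hr
ρ = λ/(cμ) = 10.98/26.16 = 0.4197
Stable ⇔ ρ < 1: YES
Spare capacity = cμ − λ = 26.16 − 10.98 = 15.18/hr

Final: ρ = 0.4197; stable; margin = 15.18/hr


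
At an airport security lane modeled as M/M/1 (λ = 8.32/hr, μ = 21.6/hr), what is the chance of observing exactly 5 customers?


ρ = 8.32/21.6 = 0.3852
P_n = (1−ρ)·ρ^n = (1 − 0.3852)·0.3852^5 = 0.6148·0.008479 = 0.005213

Final: 0.005213


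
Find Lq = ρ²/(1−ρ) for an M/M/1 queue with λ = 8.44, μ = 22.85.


ρ = 8.44/22.85 = 0.3694
Lq = ρ²/(1−ρ) = 0.1364/0.6306 = 0.2163

Final: 0.2163


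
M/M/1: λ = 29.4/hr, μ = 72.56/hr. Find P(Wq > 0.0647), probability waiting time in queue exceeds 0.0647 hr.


ρ = 29.4/72.56 = 0.4052
P(Wq > t) = ρ·e^{−(μ−λ)t} = 0.4052·e^{−2.7925}
= 0.4052·0.061271 = 0.024826

Final: 0.024826


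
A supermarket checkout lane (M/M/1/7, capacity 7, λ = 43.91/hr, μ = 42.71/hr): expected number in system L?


ρ = 43.91/42.71 = 1.0281
L = ρ[1 − (K+1)ρ^K + Kρ^(K+1)] / [(1−ρ)(1−ρ^(K+1))]
Numerator: 1.0281·(1 − 8·1.214051 + 7·1.248162) = 0.025417
Denominator: (-0.02810)·(-0.248162) = 0.006972
L = 0.025417/0.006972 = 3.6454

Final: 3.6454


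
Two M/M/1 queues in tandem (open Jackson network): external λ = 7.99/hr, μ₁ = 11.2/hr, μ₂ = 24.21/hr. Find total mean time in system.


Each node sees arrival rate λ = 7.99/hr (tandem ⇒ throughput preserved).
W₁ = 1/(μ₁−λ) = 1/(11.2−7.99) = 0.31153 hr
W₂ = 1/(μ₂−λ) = 1/(24.21−7.99) = 0.06165 hr
W_total = W₁ + W₂ = 0.31153 + 0.06165 = 0.37318 hr

Final: 0.37318 hr


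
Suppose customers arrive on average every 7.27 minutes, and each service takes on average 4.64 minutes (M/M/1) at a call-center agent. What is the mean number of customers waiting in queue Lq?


λ = 60/7.27 = 8.2531 /hr
μ = 60/4.64 = 12.9310 /hr
ρ = λ/μ = 8.2531/12.9310 = 0.6382
Lq = ρ²/(1−ρ) = 0.4073/0.3618 = 1.1260

Final: 1.1260


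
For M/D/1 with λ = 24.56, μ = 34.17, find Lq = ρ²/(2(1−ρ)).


ρ = 24.56/34.17 = 0.7188
M/D/1: Lq = ρ²/(2(1−ρ)) = 0.5166/(2·0.2812) = 0.91846

Final: 0.91846


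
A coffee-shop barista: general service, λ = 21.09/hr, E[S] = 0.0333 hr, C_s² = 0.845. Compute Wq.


ρ = λ·E[S] = 21.09·0.0333 = 0.7023
E[S²] = E[S]²(1+C_s²) = 0.0333²·(1+0.845) = 0.002046
Wq = λ·E[S²]/(2(1−ρ)) = 21.09·0.002046/(2·0.2977) = 0.07247 hr

Final: 0.07247 hr


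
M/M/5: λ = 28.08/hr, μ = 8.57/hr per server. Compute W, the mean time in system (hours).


a = 3.2765; ρ = 0.6553; P₀ = 0.033968
Lq = P₀·a^c·ρ/(c!(1−ρ)²) = 0.58960
Wq = Lq/λ = 0.58960/28.08 = 0.02100 hr
W = Wq + 1/μ = 0.02100 + 0.11669 = 0.13768 hr

Final: 0.13768 hr


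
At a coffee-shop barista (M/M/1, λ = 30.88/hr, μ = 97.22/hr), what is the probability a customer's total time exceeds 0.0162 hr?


W ~ Exponential(μ−λ) for M/M/1.
μ − λ = 97.22 − 30.88 = 66.3400
P(W > t) = e^{−(μ−λ)t} = e^{−1.0747} = 0.341397

Final: 0.341397


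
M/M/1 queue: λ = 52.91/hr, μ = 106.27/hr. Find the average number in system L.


ρ = λ/μ = 52.91/106.27 = 0.4979
L = ρ/(1−ρ) = 0.4979/(1 − 0.4979) = 0.4979/0.5021 = 0.9916

Final: 0.9916


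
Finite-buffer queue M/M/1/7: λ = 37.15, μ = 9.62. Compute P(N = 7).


ρ = λ/μ = 37.15/9.62 = 3.8617
P_K = (1−ρ)ρ^K/(1−ρ^(K+1)) = (-2.8617·12808.144612)/(1 − 49461.805858)
= -36653.661245/-49460.805858 = 0.741065

Final: 0.741065


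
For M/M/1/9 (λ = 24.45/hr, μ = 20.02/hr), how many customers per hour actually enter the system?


ρ = 1.2213; P_K = (1−ρ)ρ^9/(1−ρ^10) = 0.209578
λ_eff = λ(1 − P_K) = 24.45·(1 − 0.209578) = 24.45·0.790422 = 19.3258 /hr

Final: 19.3258 /hr


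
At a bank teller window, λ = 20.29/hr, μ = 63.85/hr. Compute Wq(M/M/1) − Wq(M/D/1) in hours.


ρ = 20.29/63.85 = 0.3178
Wq(M/M/1) = ρ/(μ−λ) = 0.3178/43.56 = 0.007295 hr
Wq(M/D/1) = ρ/(2(μ−λ)) = 0.003648 hr
Savings = 0.007295 − 0.003648 = 0.003648 hr

Final: 0.003648 hr


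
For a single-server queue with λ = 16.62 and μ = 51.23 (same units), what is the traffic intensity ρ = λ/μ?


ρ = λ/μ = 16.62/51.23 = 0.3244

Final: 0.3244


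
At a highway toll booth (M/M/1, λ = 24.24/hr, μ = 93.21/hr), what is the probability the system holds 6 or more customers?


ρ = 24.24/93.21 = 0.2601
P(N ≥ n) = ρ^n = 0.2601^6 = 0.0003093

Final: 0.0003093


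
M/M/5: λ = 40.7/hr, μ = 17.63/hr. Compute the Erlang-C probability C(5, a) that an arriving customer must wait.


a = λ/μ = 2.3086; ρ = a/5 = 0.4617
P₀ = 0.097824 (from M/M/c formula)
C(c,a) = [a^c/(c!(1−ρ))]·P₀ = [65.57080/(120·0.5383)]·0.097824
= 1.01512·0.097824 = 0.099302

Final: 0.099302


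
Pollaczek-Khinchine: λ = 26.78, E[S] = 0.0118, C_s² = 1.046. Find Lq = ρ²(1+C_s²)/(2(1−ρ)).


ρ = λ·E[S] = 26.78·0.0118 = 0.3160
Lq = ρ²(1+C_s²)/(2(1−ρ)) = 0.09986·(1+1.046)/(2·0.6840)
= 0.09986·2.0460/1.3680 = 0.14935

Final: 0.14935


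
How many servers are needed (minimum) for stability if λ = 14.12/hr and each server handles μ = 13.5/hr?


Stability requires cμ > λ ⇔ c > λ/μ.
λ/μ = 14.12/13.5 = 1.0459
Minimum integer c = ⌊1.0459⌋ + 1 = 2
Check: 2·13.5 = 27.00 > 14.12, while 1·13.5 = 13.50 ≤ 14.12

Final: 2 servers


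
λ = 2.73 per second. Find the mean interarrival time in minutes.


Mean interarrival time = 1/λ = 1/2.73 second = 0.36630 second
In minutes: 0.36630 × 0.0166667 = 0.006105 min

Final: 0.006105 min


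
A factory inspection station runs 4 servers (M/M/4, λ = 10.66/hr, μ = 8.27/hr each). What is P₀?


a = λ/μ = 10.66/8.27 = 1.2890; ρ = a/c = 0.3222
Σ_{k=0}^{3} a^k/k! (terms k=0..3) = 1.00000 + 1.28900 + 0.83076 + 0.35695 = 3.47670
Tail: a^4/(4!(1−ρ)) = 2.76062/(24·0.6778) = 0.16972
P₀ = 1/(3.47670 + 0.16972) = 1/3.64642 = 0.274242

Final: 0.274242


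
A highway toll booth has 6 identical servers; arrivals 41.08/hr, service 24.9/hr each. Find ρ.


ρ = λ/(cμ) = 41.08/(6·24.9) = 41.08/149.40 = 0.2750

Final: 0.2750


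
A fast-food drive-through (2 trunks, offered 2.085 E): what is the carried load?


B(2,2.085) = 0.413343 (Erlang-B)
Carried load = a(1 − B) = 2.085·(1 − 0.413343) = 2.085·0.586657 = 1.2232 E

Final: 1.2232 Erlangs


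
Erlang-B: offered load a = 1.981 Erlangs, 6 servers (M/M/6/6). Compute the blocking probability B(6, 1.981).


B(c,a) = (a^c/c!) / Σ_{k=0}^{c} a^k/k!
a^6/6! = 0.083941
Σ terms (k=0..6): 1.00000 + 1.98100 + 1.96218 + 1.29569 + 0.64169 + 0.25424 + 0.08394 = 7.218745
B = 0.083941/7.218745 = 0.011628

Final: 0.011628


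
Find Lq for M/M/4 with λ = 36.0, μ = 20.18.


a = λ/μ = 1.7839; ρ = a/4 = 0.4460
P₀ = 0.164390
Lq = P₀·a^c·ρ / (c!·(1−ρ)²) = 0.164390·10.12804·0.4460/(24·0.30693)
= 0.10080

Final: 0.10080


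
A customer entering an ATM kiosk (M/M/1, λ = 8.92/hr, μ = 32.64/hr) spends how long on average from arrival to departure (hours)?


W = 1/(μ−λ) = 1/(32.64 − 8.92) = 1/23.72 = 0.04216 hr

Final: 0.04216 hr


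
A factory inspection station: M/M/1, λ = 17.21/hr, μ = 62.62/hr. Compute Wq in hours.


ρ = 17.21/62.62 = 0.2748
Wq = ρ/(μ−λ) = 0.2748/(62.62 − 17.21) = 0.2748/45.41 = 0.006052 hr

Final: 0.006052 hr


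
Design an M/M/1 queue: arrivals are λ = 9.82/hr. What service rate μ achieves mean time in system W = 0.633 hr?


W = 1/(μ−λ) ⇒ μ − λ = 1/W = 1/0.633 = 1.5798
μ = λ + 1/W = 9.82 + 1.5798 = 11.3998 per hr

Final: 11.3998 /hr


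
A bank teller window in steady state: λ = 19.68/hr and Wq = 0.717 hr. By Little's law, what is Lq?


Lq = λWq = 19.68·0.717 = 14.1106

Final: 14.1106


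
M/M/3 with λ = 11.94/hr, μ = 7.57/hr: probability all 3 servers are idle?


a = λ/μ = 11.94/7.57 = 1.5773; ρ = a/c = 0.5258
Σ_{k=0}^{2} a^k/k! (terms k=0..2) = 1.00000 + 1.57728 + 1.24390 = 3.82118
Tail: a^3/(3!(1−ρ)) = 3.92397/(6·0.4742) = 1.37904
P₀ = 1/(3.82118 + 1.37904) = 1/5.20022 = 0.192300

Final: 0.192300


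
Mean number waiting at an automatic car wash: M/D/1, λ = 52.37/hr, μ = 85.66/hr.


ρ = 52.37/85.66 = 0.6114
M/D/1: Lq = ρ²/(2(1−ρ)) = 0.3738/(2·0.3886) = 0.48089

Final: 0.48089


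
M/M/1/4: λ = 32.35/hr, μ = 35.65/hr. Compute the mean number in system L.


ρ = 32.35/35.65 = 0.9074
L = ρ[1 − (K+1)ρ^K + Kρ^(K+1)] / [(1−ρ)(1−ρ^(K+1))]
Numerator: 0.9074·(1 − 5·0.678046 + 4·0.615281) = 0.064334
Denominator: (0.09257)·(0.384719) = 0.035612
L = 0.064334/0.035612 = 1.8065

Final: 1.8065


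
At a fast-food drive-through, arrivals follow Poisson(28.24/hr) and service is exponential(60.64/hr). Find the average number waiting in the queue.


ρ = 28.24/60.64 = 0.4657
Lq = ρ²/(1−ρ) = 0.2169/0.5343 = 0.4059

Final: 0.4059


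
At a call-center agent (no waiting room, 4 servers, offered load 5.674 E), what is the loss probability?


B(c,a) = (a^c/c!) / Σ_{k=0}^{c} a^k/k!
a^4/4! = 43.186309
Σ terms (k=0..4): 1.00000 + 5.67400 + 16.09714 + 30.44505 + 43.18631 = 96.402500
B = 43.186309/96.402500 = 0.447979

Final: 0.447979


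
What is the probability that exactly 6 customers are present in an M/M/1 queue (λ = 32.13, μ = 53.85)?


ρ = 32.13/53.85 = 0.5967
P_n = (1−ρ)·ρ^n = (1 − 0.5967)·0.5967^6 = 0.4033·0.045118 = 0.018198

Final: 0.018198


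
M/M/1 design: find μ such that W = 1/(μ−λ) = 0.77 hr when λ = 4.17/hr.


W = 1/(μ−λ) ⇒ μ − λ = 1/W = 1/0.77 = 1.2987
μ = λ + 1/W = 4.17 + 1.2987 = 5.4687 per hr

Final: 5.4687 /hr


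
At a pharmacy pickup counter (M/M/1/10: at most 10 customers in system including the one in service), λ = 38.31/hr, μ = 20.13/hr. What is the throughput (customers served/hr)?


ρ = 1.9031; P_K = (1−ρ)ρ^10/(1−ρ^11) = 0.474950
λ_eff = λ(1 − P_K) = 38.31·(1 − 0.474950) = 38.31·0.525050 = 20.1147 /hr

Final: 20.1147 /hr


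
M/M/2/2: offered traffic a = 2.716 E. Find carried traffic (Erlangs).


B(2,2.716) = 0.498131 (Erlang-B)
Carried load = a(1 − B) = 2.716·(1 − 0.498131) = 2.716·0.501869 = 1.3631 E

Final: 1.3631 Erlangs


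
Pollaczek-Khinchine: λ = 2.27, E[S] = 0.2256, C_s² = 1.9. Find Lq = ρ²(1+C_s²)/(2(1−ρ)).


ρ = λ·E[S] = 2.27·0.2256 = 0.5121
Lq = ρ²(1+C_s²)/(2(1−ρ)) = 0.2623·(1+1.9)/(2·0.4879)
= 0.2623·2.9000/0.9758 = 0.77943

Final: 0.77943


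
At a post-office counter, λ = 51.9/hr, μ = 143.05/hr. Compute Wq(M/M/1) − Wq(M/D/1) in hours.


ρ = 51.9/143.05 = 0.3628
Wq(M/M/1) = ρ/(μ−λ) = 0.3628/91.15 = 0.003980 hr
Wq(M/D/1) = ρ/(2(μ−λ)) = 0.001990 hr
Savings = 0.003980 − 0.001990 = 0.001990 hr

Final: 0.001990 hr


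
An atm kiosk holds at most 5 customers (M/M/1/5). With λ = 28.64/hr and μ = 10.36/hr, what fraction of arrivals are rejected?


ρ = λ/μ = 28.64/10.36 = 2.7645
P_K = (1−ρ)ρ^K/(1−ρ^(K+1)) = (-1.7645·161.460499)/(1 − 446.354122)
= -284.893622/-445.354122 = 0.639701

Final: 0.639701


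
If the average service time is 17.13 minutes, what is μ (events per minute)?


μ = 1/(service time) in consistent units.
1 minute = 1 min, so μ = 1/17.13 = 0.05838 per minute

Final: 0.05838 /min


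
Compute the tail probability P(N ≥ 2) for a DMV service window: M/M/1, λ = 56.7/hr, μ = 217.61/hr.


ρ = 56.7/217.61 = 0.2606
P(N ≥ n) = ρ^n = 0.2606^2 = 0.067890

Final: 0.067890


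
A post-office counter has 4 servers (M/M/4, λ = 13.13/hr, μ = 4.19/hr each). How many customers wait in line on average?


a = λ/μ = 3.1337; ρ = a/4 = 0.7834
P₀ = 0.030560
Lq = P₀·a^c·ρ / (c!·(1−ρ)²) = 0.030560·96.42792·0.7834/(24·0.04691)
= 2.05053

Final: 2.05053


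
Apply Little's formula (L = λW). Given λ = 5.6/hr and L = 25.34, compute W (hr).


W = L/λ = 25.34/5.6 = 4.5250 hr

Final: 4.5250 hr


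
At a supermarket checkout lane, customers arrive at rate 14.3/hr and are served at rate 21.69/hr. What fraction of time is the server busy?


ρ = λ/μ = 14.3/21.69 = 0.6593

Final: 0.6593


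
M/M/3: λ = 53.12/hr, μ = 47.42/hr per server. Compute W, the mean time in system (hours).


a = 1.1202; ρ = 0.3734; P₀ = 0.320356
Lq = P₀·a^c·ρ/(c!(1−ρ)²) = 0.07138
Wq = Lq/λ = 0.07138/53.12 = 0.001344 hr
W = Wq + 1/μ = 0.001344 + 0.02109 = 0.02243 hr

Final: 0.02243 hr


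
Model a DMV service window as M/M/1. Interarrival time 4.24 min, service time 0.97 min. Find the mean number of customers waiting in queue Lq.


λ = 60/4.24 = 14.1509 /hr
μ = 60/0.97 = 61.8557 /hr
ρ = λ/μ = 14.1509/61.8557 = 0.2288
Lq = ρ²/(1−ρ) = 0.05234/0.7712 = 0.06786

Final: 0.06786


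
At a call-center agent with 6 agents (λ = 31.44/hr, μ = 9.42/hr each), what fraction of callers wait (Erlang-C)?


a = λ/μ = 3.3376; ρ = a/6 = 0.5563
P₀ = 0.034421 (from M/M/c formula)
C(c,a) = [a^c/(c!(1−ρ))]·P₀ = [1382.26021/(720·0.4437)]·0.034421
= 4.32645·0.034421 = 0.148922

Final: 0.148922


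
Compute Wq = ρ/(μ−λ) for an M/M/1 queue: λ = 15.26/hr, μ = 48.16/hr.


ρ = 15.26/48.16 = 0.3169
Wq = ρ/(μ−λ) = 0.3169/(48.16 − 15.26) = 0.3169/32.90 = 0.009631 hr

Final: 0.009631 hr


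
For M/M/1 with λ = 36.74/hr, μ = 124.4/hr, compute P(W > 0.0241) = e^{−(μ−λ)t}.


W ~ Exponential(μ−λ) for M/M/1.
μ − λ = 124.4 − 36.74 = 87.6600
P(W > t) = e^{−(μ−λ)t} = e^{−2.1126} = 0.120922

Final: 0.120922


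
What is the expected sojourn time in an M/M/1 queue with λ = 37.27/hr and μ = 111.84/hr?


W = 1/(μ−λ) = 1/(111.84 − 37.27) = 1/74.57 = 0.01341 hr

Final: 0.01341 hr


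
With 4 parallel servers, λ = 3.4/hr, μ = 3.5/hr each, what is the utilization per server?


ρ = λ/(cμ) = 3.4/(4·3.5) = 3.4/14.00 = 0.2429

Final: 0.2429


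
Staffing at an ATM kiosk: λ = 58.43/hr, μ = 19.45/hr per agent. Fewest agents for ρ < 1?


Stability requires cμ > λ ⇔ c > λ/μ.
λ/μ = 58.43/19.45 = 3.0041
Minimum integer c = ⌊3.0041⌋ + 1 = 4
Check: 4·19.45 = 77.80 > 58.43, while 3·19.45 = 58.35 ≤ 58.43

Final: 4 servers


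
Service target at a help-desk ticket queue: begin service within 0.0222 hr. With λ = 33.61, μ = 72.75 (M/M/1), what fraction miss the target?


ρ = 33.61/72.75 = 0.4620
P(Wq > t) = ρ·e^{−(μ−λ)t} = 0.4620·e^{−0.8689}
= 0.4620·0.419409 = 0.193764

Final: 0.193764


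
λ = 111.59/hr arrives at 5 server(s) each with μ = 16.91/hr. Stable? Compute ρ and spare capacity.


Total capacity cμ = 5·16.91 = 84.55/hr
ρ = λ/(cμ) = 111.59/84.55 = 1.3198
Stable ⇔ ρ < 1: NO
Spare capacity = cμ − λ = 84.55 − 111.59 = -27.04/hr

Final: ρ = 1.3198; unstable; margin = -27.04/hr


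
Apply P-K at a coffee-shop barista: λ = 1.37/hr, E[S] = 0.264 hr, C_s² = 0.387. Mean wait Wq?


ρ = λ·E[S] = 1.37·0.264 = 0.3617
E[S²] = E[S]²(1+C_s²) = 0.264²·(1+0.387) = 0.096668
Wq = λ·E[S²]/(2(1−ρ)) = 1.37·0.096668/(2·0.6383) = 0.10374 hr

Final: 0.10374 hr


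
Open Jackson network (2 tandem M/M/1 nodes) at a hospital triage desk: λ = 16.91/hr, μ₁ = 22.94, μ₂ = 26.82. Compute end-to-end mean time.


Each node sees arrival rate λ = 16.91/hr (tandem ⇒ throughput preserved).
W₁ = 1/(μ₁−λ) = 1/(22.94−16.91) = 0.16584 hr
W₂ = 1/(μ₂−λ) = 1/(26.82−16.91) = 0.10091 hr
W_total = W₁ + W₂ = 0.16584 + 0.10091 = 0.26675 hr

Final: 0.26675 hr


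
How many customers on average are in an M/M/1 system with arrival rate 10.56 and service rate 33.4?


ρ = λ/μ = 10.56/33.4 = 0.3162
L = ρ/(1−ρ) = 0.3162/(1 − 0.3162) = 0.3162/0.6838 = 0.4623

Final: 0.4623


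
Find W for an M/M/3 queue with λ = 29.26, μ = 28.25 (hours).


a = 1.0358; ρ = 0.3453; P₀ = 0.350265
Lq = P₀·a^c·ρ/(c!(1−ρ)²) = 0.05224
Wq = Lq/λ = 0.05224/29.26 = 0.001785 hr
W = Wq + 1/μ = 0.001785 + 0.03540 = 0.03718 hr

Final: 0.03718 hr


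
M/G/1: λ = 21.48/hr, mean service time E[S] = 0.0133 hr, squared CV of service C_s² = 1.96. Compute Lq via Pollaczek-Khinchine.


ρ = λ·E[S] = 21.48·0.0133 = 0.2857
Lq = ρ²(1+C_s²)/(2(1−ρ)) = 0.08162·(1+1.96)/(2·0.7143)
= 0.08162·2.9600/1.4286 = 0.16910

Final: 0.16910


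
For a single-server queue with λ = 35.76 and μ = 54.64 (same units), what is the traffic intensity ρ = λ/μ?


ρ = λ/μ = 35.76/54.64 = 0.6545

Final: 0.6545


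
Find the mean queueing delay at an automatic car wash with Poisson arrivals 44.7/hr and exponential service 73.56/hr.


ρ = 44.7/73.56 = 0.6077
Wq = ρ/(μ−λ) = 0.6077/(73.56 − 44.7) = 0.6077/28.86 = 0.02106 hr

Final: 0.02106 hr


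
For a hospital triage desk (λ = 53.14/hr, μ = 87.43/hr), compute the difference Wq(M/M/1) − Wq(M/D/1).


ρ = 53.14/87.43 = 0.6078
Wq(M/M/1) = ρ/(μ−λ) = 0.6078/34.29 = 0.01773 hr
Wq(M/D/1) = ρ/(2(μ−λ)) = 0.008863 hr
Savings = 0.01773 − 0.008863 = 0.008863 hr

Final: 0.008863 hr


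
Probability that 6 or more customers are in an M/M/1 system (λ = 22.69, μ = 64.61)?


ρ = 22.69/64.61 = 0.3512
P(N ≥ n) = ρ^n = 0.3512^6 = 0.001876

Final: 0.001876


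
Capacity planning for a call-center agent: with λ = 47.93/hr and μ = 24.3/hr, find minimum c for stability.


Stability requires cμ > λ ⇔ c > λ/μ.
λ/μ = 47.93/24.3 = 1.9724
Minimum integer c = ⌊1.9724⌋ + 1 = 2
Check: 2·24.3 = 48.60 > 47.93, while 1·24.3 = 24.30 ≤ 47.93

Final: 2 servers


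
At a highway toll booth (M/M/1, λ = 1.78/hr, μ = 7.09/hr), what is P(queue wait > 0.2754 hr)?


ρ = 1.78/7.09 = 0.2511
P(Wq > t) = ρ·e^{−(μ−λ)t} = 0.2511·e^{−1.4624}
= 0.2511·0.231686 = 0.058166

Final: 0.058166


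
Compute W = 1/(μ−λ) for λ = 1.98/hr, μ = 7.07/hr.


W = 1/(μ−λ) = 1/(7.07 − 1.98) = 1/5.09 = 0.1965 hr

Final: 0.1965 hr


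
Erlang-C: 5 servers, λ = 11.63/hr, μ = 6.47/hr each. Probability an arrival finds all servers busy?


a = λ/μ = 1.7975; ρ = a/5 = 0.3595
P₀ = 0.165010 (from M/M/c formula)
C(c,a) = [a^c/(c!(1−ρ))]·P₀ = [18.76624/(120·0.6405)]·0.165010
= 0.24416·0.165010 = 0.040289

Final: 0.040289


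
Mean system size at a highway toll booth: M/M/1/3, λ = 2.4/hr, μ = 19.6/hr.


ρ = 2.4/19.6 = 0.1224
L = ρ[1 − (K+1)ρ^K + Kρ^(K+1)] / [(1−ρ)(1−ρ^(K+1))]
Numerator: 0.1224·(1 − 4·0.001836 + 3·0.0002248) = 0.121632
Denominator: (0.8776)·(0.999775) = 0.877354
L = 0.121632/0.877354 = 0.1386

Final: 0.1386


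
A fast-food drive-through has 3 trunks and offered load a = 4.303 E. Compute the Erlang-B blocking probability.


B(c,a) = (a^c/c!) / Σ_{k=0}^{c} a^k/k!
a^3/3! = 13.278921
Σ terms (k=0..3): 1.00000 + 4.30300 + 9.25790 + 13.27892 = 27.839826
B = 13.278921/27.839826 = 0.476976

Final: 0.476976
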